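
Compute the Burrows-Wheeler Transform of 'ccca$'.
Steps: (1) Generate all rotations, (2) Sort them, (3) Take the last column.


Rotations (sorted):
  0: $ccca -> last char: a
  1: a$ccc -> last char: c
  2: ca$cc -> last char: c
  3: cca$c -> last char: c
  4: ccca$ -> last char: $


BWT = accc$


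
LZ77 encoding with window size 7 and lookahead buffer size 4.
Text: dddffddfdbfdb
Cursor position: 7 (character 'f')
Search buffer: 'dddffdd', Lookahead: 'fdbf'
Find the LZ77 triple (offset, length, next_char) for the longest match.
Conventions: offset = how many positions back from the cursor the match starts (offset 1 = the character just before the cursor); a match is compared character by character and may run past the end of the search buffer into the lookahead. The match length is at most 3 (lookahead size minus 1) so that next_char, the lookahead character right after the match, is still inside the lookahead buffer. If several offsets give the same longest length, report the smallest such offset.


Try each offset into the search buffer:
  offset=1 (pos 6, char 'd'): match length 0
  offset=2 (pos 5, char 'd'): match length 0
  offset=3 (pos 4, char 'f'): match length 2
  offset=4 (pos 3, char 'f'): match length 1
  offset=5 (pos 2, char 'd'): match length 0
  offset=6 (pos 1, char 'd'): match length 0
  offset=7 (pos 0, char 'd'): match length 0
Longest match has length 2 at offset 3.
next_char = character at position 7 + 2 = 9 -> 'b'

Best match: offset=3, length=2 (matching 'fd' starting at position 4)
LZ77 triple: (3, 2, 'b')


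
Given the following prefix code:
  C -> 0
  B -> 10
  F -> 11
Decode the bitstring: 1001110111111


Decoding step by step:
Bits 10 -> B
Bits 0 -> C
Bits 11 -> F
Bits 10 -> B
Bits 11 -> F
Bits 11 -> F
Bits 11 -> F


Decoded message: BCFBFFF


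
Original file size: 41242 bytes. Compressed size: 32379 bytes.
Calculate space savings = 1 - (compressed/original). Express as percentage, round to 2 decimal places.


ratio = compressed/original = 32379/41242 = 0.785098
savings = 1 - ratio = 1 - 0.785098 = 0.214902
as a percentage: 0.214902 * 100 = 21.49%

Space savings = 1 - 32379/41242 = 21.49%


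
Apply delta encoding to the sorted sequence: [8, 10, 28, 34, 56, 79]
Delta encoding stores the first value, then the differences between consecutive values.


First value: 8
Deltas:
  10 - 8 = 2
  28 - 10 = 18
  34 - 28 = 6
  56 - 34 = 22
  79 - 56 = 23


Delta encoded: [8, 2, 18, 6, 22, 23]


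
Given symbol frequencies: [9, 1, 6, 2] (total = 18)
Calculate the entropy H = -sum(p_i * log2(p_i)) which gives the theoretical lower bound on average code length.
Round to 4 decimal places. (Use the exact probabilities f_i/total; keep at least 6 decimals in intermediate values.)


Per-symbol terms -p_i * log2(p_i) with p_i = f_i/18:
  p = 9/18 = 0.500000: log2(p) = -1.000000, -p*log2(p) = 0.500000
  p = 1/18 = 0.055556: log2(p) = -4.169925, -p*log2(p) = 0.231663
  p = 6/18 = 0.333333: log2(p) = -1.584963, -p*log2(p) = 0.528321
  p = 2/18 = 0.111111: log2(p) = -3.169925, -p*log2(p) = 0.352214
H = 0.500000 + 0.231663 + 0.528321 + 0.352214 = 1.612198

H = 1.6122 bits/symbol


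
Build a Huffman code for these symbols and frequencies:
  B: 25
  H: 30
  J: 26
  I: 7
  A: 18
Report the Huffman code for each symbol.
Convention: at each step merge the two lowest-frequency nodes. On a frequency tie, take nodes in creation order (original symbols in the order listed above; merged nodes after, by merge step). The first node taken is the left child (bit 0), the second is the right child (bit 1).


Huffman tree construction:
Step 1: Merge I(7) + A(18) = 25
Step 2: Merge B(25) + (I+A)(25) = 50
Step 3: Merge J(26) + H(30) = 56
Step 4: Merge (B+(I+A))(50) + (J+H)(56) = 106
Read each symbol's code off the tree from the root (left child = 0, right child = 1).

Codes:
  B: 00 (length 2)
  H: 11 (length 2)
  J: 10 (length 2)
  I: 010 (length 3)
  A: 011 (length 3)
Average code length: 237/106 = 2.2358 bits/symbol


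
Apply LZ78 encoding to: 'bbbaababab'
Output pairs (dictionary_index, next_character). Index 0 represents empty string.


LZ78 encoding steps:
Dictionary: {0: ''}
Step 1: w='' (idx 0), next='b' -> output (0, 'b'), add 'b' as idx 1
Step 2: w='b' (idx 1), next='b' -> output (1, 'b'), add 'bb' as idx 2
Step 3: w='' (idx 0), next='a' -> output (0, 'a'), add 'a' as idx 3
Step 4: w='a' (idx 3), next='b' -> output (3, 'b'), add 'ab' as idx 4
Step 5: w='ab' (idx 4), next='a' -> output (4, 'a'), add 'aba' as idx 5
Step 6: w='b' (idx 1), end of input -> output (1, '')


Encoded: [(0, 'b'), (1, 'b'), (0, 'a'), (3, 'b'), (4, 'a'), (1, '')]


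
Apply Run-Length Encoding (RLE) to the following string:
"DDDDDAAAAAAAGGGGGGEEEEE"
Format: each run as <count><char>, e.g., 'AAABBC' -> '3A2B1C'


Scanning runs left to right:
  i=0: run of 'D' x 5 -> '5D'
  i=5: run of 'A' x 7 -> '7A'
  i=12: run of 'G' x 6 -> '6G'
  i=18: run of 'E' x 5 -> '5E'

RLE = 5D7A6G5E


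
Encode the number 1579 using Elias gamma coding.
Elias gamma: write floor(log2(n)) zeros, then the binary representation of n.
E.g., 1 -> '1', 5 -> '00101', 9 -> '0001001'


num_bits = floor(log2(1579)) + 1 = 11
leading_zeros = num_bits - 1 = 10
binary(1579) = 11000101011

Elias gamma(1579) = '0000000000' + '11000101011' = 000000000011000101011 (21 bits)


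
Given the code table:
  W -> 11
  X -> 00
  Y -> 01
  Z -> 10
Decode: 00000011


Decoding:
00 -> X
00 -> X
00 -> X
11 -> W


Result: XXXW


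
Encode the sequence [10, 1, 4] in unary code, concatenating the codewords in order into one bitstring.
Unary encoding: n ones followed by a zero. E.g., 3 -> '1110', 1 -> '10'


Encode each number as n ones followed by a terminating 0:
  10 -> 11111111110 (11 bits)
  1 -> 10 (2 bits)
  4 -> 11110 (5 bits)
Total length = 11 + 2 + 5 = 18 bits.

Unary([10, 1, 4]) = 111111111101011110 (18 bits)


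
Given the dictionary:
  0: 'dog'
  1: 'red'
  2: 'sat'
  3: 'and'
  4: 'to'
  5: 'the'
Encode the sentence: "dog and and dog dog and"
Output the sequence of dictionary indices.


Look up each word in the dictionary:
  'dog' -> 0
  'and' -> 3
  'and' -> 3
  'dog' -> 0
  'dog' -> 0
  'and' -> 3

Encoded: [0, 3, 3, 0, 0, 3]


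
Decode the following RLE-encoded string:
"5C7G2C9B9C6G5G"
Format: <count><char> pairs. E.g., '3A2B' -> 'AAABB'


Expanding each <count><char> pair:
  5C -> 'CCCCC'
  7G -> 'GGGGGGG'
  2C -> 'CC'
  9B -> 'BBBBBBBBB'
  9C -> 'CCCCCCCCC'
  6G -> 'GGGGGG'
  5G -> 'GGGGG'

Decoded = CCCCCGGGGGGGCCBBBBBBBBBCCCCCCCCCGGGGGGGGGGG


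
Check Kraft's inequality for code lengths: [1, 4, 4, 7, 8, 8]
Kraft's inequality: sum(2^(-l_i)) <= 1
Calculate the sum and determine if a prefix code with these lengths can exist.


Sum = 2^(-1) + 2^(-4) + 2^(-4) + 2^(-7) + 2^(-8) + 2^(-8)
    = 0.5 + 0.0625 + 0.0625 + 0.0078125 + 0.00390625 + 0.00390625
    = 164/256 = 0.640625
Since 0.640625 <= 1, Kraft's inequality IS satisfied.
A prefix code with these lengths CAN exist.

Kraft sum = 0.640625. Satisfied.


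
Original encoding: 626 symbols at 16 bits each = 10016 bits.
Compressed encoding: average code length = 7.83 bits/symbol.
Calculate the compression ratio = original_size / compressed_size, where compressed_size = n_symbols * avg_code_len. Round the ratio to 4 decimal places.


original_size = n_symbols * orig_bits = 626 * 16 = 10016 bits
compressed_size = n_symbols * avg_code_len = 626 * 7.83 = 4901.58 bits
ratio = original_size / compressed_size = 10016 / 4901.58 = 2.0434

Compression ratio = 2.0434


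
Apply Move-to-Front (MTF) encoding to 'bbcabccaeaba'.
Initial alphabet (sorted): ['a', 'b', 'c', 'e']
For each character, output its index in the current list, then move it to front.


MTF encoding:
'b': index 1 in ['a', 'b', 'c', 'e'] -> ['b', 'a', 'c', 'e']
'b': index 0 in ['b', 'a', 'c', 'e'] -> ['b', 'a', 'c', 'e']
'c': index 2 in ['b', 'a', 'c', 'e'] -> ['c', 'b', 'a', 'e']
'a': index 2 in ['c', 'b', 'a', 'e'] -> ['a', 'c', 'b', 'e']
'b': index 2 in ['a', 'c', 'b', 'e'] -> ['b', 'a', 'c', 'e']
'c': index 2 in ['b', 'a', 'c', 'e'] -> ['c', 'b', 'a', 'e']
'c': index 0 in ['c', 'b', 'a', 'e'] -> ['c', 'b', 'a', 'e']
'a': index 2 in ['c', 'b', 'a', 'e'] -> ['a', 'c', 'b', 'e']
'e': index 3 in ['a', 'c', 'b', 'e'] -> ['e', 'a', 'c', 'b']
'a': index 1 in ['e', 'a', 'c', 'b'] -> ['a', 'e', 'c', 'b']
'b': index 3 in ['a', 'e', 'c', 'b'] -> ['b', 'a', 'e', 'c']
'a': index 1 in ['b', 'a', 'e', 'c'] -> ['a', 'b', 'e', 'c']


Output: [1, 0, 2, 2, 2, 2, 0, 2, 3, 1, 3, 1]


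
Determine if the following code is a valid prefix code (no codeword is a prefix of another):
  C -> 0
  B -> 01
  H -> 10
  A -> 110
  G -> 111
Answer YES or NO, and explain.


Checking each pair (does one codeword prefix another?):
  C='0' vs B='01': prefix -- VIOLATION

NO -- this is NOT a valid prefix code. C (0) is a prefix of B (01).


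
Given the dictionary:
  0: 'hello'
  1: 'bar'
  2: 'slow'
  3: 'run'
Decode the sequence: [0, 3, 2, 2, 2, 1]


Look up each index in the dictionary:
  0 -> 'hello'
  3 -> 'run'
  2 -> 'slow'
  2 -> 'slow'
  2 -> 'slow'
  1 -> 'bar'

Decoded: "hello run slow slow slow bar"


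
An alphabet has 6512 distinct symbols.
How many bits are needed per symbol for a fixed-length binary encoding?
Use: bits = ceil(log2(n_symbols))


log2(6512) = 12.6689
Bracket: 2^12 = 4096 < 6512 <= 2^13 = 8192
So ceil(log2(6512)) = 13

bits = ceil(log2(6512)) = ceil(12.6689) = 13 bits


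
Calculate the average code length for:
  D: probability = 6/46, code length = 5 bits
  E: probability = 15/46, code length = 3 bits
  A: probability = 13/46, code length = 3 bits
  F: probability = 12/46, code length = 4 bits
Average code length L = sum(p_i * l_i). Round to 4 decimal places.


Weighted contributions p_i * l_i:
  D: (6/46) * 5 = 30/46
  E: (15/46) * 3 = 45/46
  A: (13/46) * 3 = 39/46
  F: (12/46) * 4 = 48/46
Sum = (30 + 45 + 39 + 48)/46 = 162/46

L = 162/46 = 3.5217 bits/symbol


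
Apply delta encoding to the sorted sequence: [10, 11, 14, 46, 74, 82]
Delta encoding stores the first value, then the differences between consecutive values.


First value: 10
Deltas:
  11 - 10 = 1
  14 - 11 = 3
  46 - 14 = 32
  74 - 46 = 28
  82 - 74 = 8


Delta encoded: [10, 1, 3, 32, 28, 8]


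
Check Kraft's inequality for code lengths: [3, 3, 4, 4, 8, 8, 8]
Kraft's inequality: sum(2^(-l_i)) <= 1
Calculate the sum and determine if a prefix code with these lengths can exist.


Sum = 2^(-3) + 2^(-3) + 2^(-4) + 2^(-4) + 2^(-8) + 2^(-8) + 2^(-8)
    = 0.125 + 0.125 + 0.0625 + 0.0625 + 0.00390625 + 0.00390625 + 0.00390625
    = 99/256 = 0.38671875
Since 0.38671875 <= 1, Kraft's inequality IS satisfied.
A prefix code with these lengths CAN exist.

Kraft sum = 0.38671875. Satisfied.


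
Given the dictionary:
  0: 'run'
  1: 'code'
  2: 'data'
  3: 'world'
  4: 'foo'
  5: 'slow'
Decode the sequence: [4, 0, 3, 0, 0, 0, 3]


Look up each index in the dictionary:
  4 -> 'foo'
  0 -> 'run'
  3 -> 'world'
  0 -> 'run'
  0 -> 'run'
  0 -> 'run'
  3 -> 'world'

Decoded: "foo run world run run run world"


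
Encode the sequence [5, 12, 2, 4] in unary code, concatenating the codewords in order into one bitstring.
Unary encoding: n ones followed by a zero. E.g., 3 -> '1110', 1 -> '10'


Encode each number as n ones followed by a terminating 0:
  5 -> 111110 (6 bits)
  12 -> 1111111111110 (13 bits)
  2 -> 110 (3 bits)
  4 -> 11110 (5 bits)
Total length = 6 + 13 + 3 + 5 = 27 bits.

Unary([5, 12, 2, 4]) = 111110111111111111011011110 (27 bits)


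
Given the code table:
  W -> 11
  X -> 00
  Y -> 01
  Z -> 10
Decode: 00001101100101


Decoding:
00 -> X
00 -> X
11 -> W
01 -> Y
10 -> Z
01 -> Y
01 -> Y


Result: XXWYZYY


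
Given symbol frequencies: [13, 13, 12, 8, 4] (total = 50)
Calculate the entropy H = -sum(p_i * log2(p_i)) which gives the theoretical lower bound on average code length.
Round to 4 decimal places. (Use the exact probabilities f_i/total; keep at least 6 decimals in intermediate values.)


Per-symbol terms -p_i * log2(p_i) with p_i = f_i/50:
  p = 13/50 = 0.260000: log2(p) = -1.943416, -p*log2(p) = 0.505288
  p = 13/50 = 0.260000: log2(p) = -1.943416, -p*log2(p) = 0.505288
  p = 12/50 = 0.240000: log2(p) = -2.058894, -p*log2(p) = 0.494134
  p = 8/50 = 0.160000: log2(p) = -2.643856, -p*log2(p) = 0.423017
  p = 4/50 = 0.080000: log2(p) = -3.643856, -p*log2(p) = 0.291508
H = 0.505288 + 0.505288 + 0.494134 + 0.423017 + 0.291508 = 2.219235

H = 2.2192 bits/symbol


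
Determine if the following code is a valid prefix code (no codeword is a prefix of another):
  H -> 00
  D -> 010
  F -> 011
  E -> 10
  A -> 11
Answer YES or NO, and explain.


Checking each pair (does one codeword prefix another?):
  H='00' vs D='010': no prefix
  H='00' vs F='011': no prefix
  H='00' vs E='10': no prefix
  H='00' vs A='11': no prefix
  D='010' vs H='00': no prefix
  D='010' vs F='011': no prefix
  D='010' vs E='10': no prefix
  D='010' vs A='11': no prefix
  F='011' vs H='00': no prefix
  F='011' vs D='010': no prefix
  F='011' vs E='10': no prefix
  F='011' vs A='11': no prefix
  E='10' vs H='00': no prefix
  E='10' vs D='010': no prefix
  E='10' vs F='011': no prefix
  E='10' vs A='11': no prefix
  A='11' vs H='00': no prefix
  A='11' vs D='010': no prefix
  A='11' vs F='011': no prefix
  A='11' vs E='10': no prefix
No violation found over all pairs.

YES -- this is a valid prefix code. No codeword is a prefix of any other codeword.


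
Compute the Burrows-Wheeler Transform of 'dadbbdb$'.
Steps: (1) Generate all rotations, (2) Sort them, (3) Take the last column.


Rotations (sorted):
  0: $dadbbdb -> last char: b
  1: adbbdb$d -> last char: d
  2: b$dadbbd -> last char: d
  3: bbdb$dad -> last char: d
  4: bdb$dadb -> last char: b
  5: dadbbdb$ -> last char: $
  6: db$dadbb -> last char: b
  7: dbbdb$da -> last char: a


BWT = bdddb$ba


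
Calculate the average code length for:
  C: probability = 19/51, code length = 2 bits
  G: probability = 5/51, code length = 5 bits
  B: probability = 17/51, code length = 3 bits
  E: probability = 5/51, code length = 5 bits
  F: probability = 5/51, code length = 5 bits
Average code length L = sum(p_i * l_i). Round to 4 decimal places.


Weighted contributions p_i * l_i:
  C: (19/51) * 2 = 38/51
  G: (5/51) * 5 = 25/51
  B: (17/51) * 3 = 51/51
  E: (5/51) * 5 = 25/51
  F: (5/51) * 5 = 25/51
Sum = (38 + 25 + 51 + 25 + 25)/51 = 164/51

L = 164/51 = 3.2157 bits/symbol


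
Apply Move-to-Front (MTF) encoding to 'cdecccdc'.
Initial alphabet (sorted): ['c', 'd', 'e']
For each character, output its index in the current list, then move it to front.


MTF encoding:
'c': index 0 in ['c', 'd', 'e'] -> ['c', 'd', 'e']
'd': index 1 in ['c', 'd', 'e'] -> ['d', 'c', 'e']
'e': index 2 in ['d', 'c', 'e'] -> ['e', 'd', 'c']
'c': index 2 in ['e', 'd', 'c'] -> ['c', 'e', 'd']
'c': index 0 in ['c', 'e', 'd'] -> ['c', 'e', 'd']
'c': index 0 in ['c', 'e', 'd'] -> ['c', 'e', 'd']
'd': index 2 in ['c', 'e', 'd'] -> ['d', 'c', 'e']
'c': index 1 in ['d', 'c', 'e'] -> ['c', 'd', 'e']


Output: [0, 1, 2, 2, 0, 0, 2, 1]


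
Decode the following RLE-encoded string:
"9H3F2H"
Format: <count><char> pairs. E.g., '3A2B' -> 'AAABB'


Expanding each <count><char> pair:
  9H -> 'HHHHHHHHH'
  3F -> 'FFF'
  2H -> 'HH'

Decoded = HHHHHHHHHFFFHH


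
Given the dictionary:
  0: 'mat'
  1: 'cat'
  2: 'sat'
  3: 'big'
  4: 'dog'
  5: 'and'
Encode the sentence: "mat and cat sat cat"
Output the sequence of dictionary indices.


Look up each word in the dictionary:
  'mat' -> 0
  'and' -> 5
  'cat' -> 1
  'sat' -> 2
  'cat' -> 1

Encoded: [0, 5, 1, 2, 1]


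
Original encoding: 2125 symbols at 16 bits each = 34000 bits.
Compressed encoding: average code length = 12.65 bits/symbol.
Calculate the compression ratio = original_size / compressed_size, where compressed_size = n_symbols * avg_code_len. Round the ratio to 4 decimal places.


original_size = n_symbols * orig_bits = 2125 * 16 = 34000 bits
compressed_size = n_symbols * avg_code_len = 2125 * 12.65 = 26881.25 bits
ratio = original_size / compressed_size = 34000 / 26881.25 = 1.2648

Compression ratio = 1.2648


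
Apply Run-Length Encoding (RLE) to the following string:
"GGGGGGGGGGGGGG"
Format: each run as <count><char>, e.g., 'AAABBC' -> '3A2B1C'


Scanning runs left to right:
  i=0: run of 'G' x 14 -> '14G'

RLE = 14G


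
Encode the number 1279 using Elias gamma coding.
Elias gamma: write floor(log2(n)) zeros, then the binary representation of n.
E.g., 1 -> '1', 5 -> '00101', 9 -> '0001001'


num_bits = floor(log2(1279)) + 1 = 11
leading_zeros = num_bits - 1 = 10
binary(1279) = 10011111111

Elias gamma(1279) = '0000000000' + '10011111111' = 000000000010011111111 (21 bits)


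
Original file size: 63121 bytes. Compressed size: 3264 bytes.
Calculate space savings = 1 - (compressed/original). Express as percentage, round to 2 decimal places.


ratio = compressed/original = 3264/63121 = 0.05171
savings = 1 - ratio = 1 - 0.05171 = 0.94829
as a percentage: 0.94829 * 100 = 94.83%

Space savings = 1 - 3264/63121 = 94.83%


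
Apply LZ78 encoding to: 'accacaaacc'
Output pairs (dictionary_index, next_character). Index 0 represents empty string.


LZ78 encoding steps:
Dictionary: {0: ''}
Step 1: w='' (idx 0), next='a' -> output (0, 'a'), add 'a' as idx 1
Step 2: w='' (idx 0), next='c' -> output (0, 'c'), add 'c' as idx 2
Step 3: w='c' (idx 2), next='a' -> output (2, 'a'), add 'ca' as idx 3
Step 4: w='ca' (idx 3), next='a' -> output (3, 'a'), add 'caa' as idx 4
Step 5: w='a' (idx 1), next='c' -> output (1, 'c'), add 'ac' as idx 5
Step 6: w='c' (idx 2), end of input -> output (2, '')


Encoded: [(0, 'a'), (0, 'c'), (2, 'a'), (3, 'a'), (1, 'c'), (2, '')]


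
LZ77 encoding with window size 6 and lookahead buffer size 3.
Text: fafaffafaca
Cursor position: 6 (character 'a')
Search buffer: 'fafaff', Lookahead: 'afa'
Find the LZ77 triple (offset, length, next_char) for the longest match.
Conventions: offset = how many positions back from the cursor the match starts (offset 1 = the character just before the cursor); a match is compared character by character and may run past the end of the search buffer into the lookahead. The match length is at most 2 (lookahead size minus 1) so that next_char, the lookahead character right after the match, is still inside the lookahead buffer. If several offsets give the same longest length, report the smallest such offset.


Try each offset into the search buffer:
  offset=1 (pos 5, char 'f'): match length 0
  offset=2 (pos 4, char 'f'): match length 0
  offset=3 (pos 3, char 'a'): match length 2
  offset=4 (pos 2, char 'f'): match length 0
  offset=5 (pos 1, char 'a'): match length 2
  offset=6 (pos 0, char 'f'): match length 0
Longest match has length 2, found at offsets 3, 5; take the smallest, offset 3.
next_char = character at position 6 + 2 = 8 -> 'a'

Best match: offset=3, length=2 (matching 'af' starting at position 3)
LZ77 triple: (3, 2, 'a')


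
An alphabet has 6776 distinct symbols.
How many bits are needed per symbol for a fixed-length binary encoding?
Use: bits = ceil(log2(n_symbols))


log2(6776) = 12.7262
Bracket: 2^12 = 4096 < 6776 <= 2^13 = 8192
So ceil(log2(6776)) = 13

bits = ceil(log2(6776)) = ceil(12.7262) = 13 bits


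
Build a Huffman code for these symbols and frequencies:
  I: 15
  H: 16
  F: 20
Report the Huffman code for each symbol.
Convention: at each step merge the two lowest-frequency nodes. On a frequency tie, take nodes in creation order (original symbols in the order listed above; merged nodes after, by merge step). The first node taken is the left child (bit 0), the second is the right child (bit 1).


Huffman tree construction:
Step 1: Merge I(15) + H(16) = 31
Step 2: Merge F(20) + (I+H)(31) = 51
Read each symbol's code off the tree from the root (left child = 0, right child = 1).

Codes:
  I: 10 (length 2)
  H: 11 (length 2)
  F: 0 (length 1)
Average code length: 82/51 = 1.6078 bits/symbol


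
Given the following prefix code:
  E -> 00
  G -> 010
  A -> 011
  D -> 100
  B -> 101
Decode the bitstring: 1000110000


Decoding step by step:
Bits 100 -> D
Bits 011 -> A
Bits 00 -> E
Bits 00 -> E


Decoded message: DAEE


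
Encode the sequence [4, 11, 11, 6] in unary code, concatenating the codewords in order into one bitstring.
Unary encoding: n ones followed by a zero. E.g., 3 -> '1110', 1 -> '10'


Encode each number as n ones followed by a terminating 0:
  4 -> 11110 (5 bits)
  11 -> 111111111110 (12 bits)
  11 -> 111111111110 (12 bits)
  6 -> 1111110 (7 bits)
Total length = 5 + 12 + 12 + 7 = 36 bits.

Unary([4, 11, 11, 6]) = 111101111111111101111111111101111110 (36 bits)


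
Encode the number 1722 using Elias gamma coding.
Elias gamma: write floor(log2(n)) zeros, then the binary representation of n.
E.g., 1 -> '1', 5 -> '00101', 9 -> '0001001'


num_bits = floor(log2(1722)) + 1 = 11
leading_zeros = num_bits - 1 = 10
binary(1722) = 11010111010

Elias gamma(1722) = '0000000000' + '11010111010' = 000000000011010111010 (21 bits)


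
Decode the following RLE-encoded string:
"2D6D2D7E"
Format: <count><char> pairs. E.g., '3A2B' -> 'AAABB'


Expanding each <count><char> pair:
  2D -> 'DD'
  6D -> 'DDDDDD'
  2D -> 'DD'
  7E -> 'EEEEEEE'

Decoded = DDDDDDDDDDEEEEEEE


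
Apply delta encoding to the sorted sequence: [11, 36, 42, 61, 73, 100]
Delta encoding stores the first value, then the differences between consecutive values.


First value: 11
Deltas:
  36 - 11 = 25
  42 - 36 = 6
  61 - 42 = 19
  73 - 61 = 12
  100 - 73 = 27


Delta encoded: [11, 25, 6, 19, 12, 27]


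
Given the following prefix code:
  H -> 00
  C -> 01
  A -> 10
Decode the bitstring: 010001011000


Decoding step by step:
Bits 01 -> C
Bits 00 -> H
Bits 01 -> C
Bits 01 -> C
Bits 10 -> A
Bits 00 -> H


Decoded message: CHCCAH


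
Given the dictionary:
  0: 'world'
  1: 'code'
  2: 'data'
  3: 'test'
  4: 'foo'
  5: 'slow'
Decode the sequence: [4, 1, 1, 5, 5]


Look up each index in the dictionary:
  4 -> 'foo'
  1 -> 'code'
  1 -> 'code'
  5 -> 'slow'
  5 -> 'slow'

Decoded: "foo code code slow slow"


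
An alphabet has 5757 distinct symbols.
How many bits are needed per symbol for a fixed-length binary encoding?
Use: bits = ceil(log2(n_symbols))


log2(5757) = 12.4911
Bracket: 2^12 = 4096 < 5757 <= 2^13 = 8192
So ceil(log2(5757)) = 13

bits = ceil(log2(5757)) = ceil(12.4911) = 13 bits


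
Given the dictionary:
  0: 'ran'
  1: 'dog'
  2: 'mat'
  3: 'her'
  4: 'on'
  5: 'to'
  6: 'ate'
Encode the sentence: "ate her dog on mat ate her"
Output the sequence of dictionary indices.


Look up each word in the dictionary:
  'ate' -> 6
  'her' -> 3
  'dog' -> 1
  'on' -> 4
  'mat' -> 2
  'ate' -> 6
  'her' -> 3

Encoded: [6, 3, 1, 4, 2, 6, 3]


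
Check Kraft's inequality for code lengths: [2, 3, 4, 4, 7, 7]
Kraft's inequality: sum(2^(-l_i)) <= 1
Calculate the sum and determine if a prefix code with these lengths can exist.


Sum = 2^(-2) + 2^(-3) + 2^(-4) + 2^(-4) + 2^(-7) + 2^(-7)
    = 0.25 + 0.125 + 0.0625 + 0.0625 + 0.0078125 + 0.0078125
    = 66/128 = 0.515625
Since 0.515625 <= 1, Kraft's inequality IS satisfied.
A prefix code with these lengths CAN exist.

Kraft sum = 0.515625. Satisfied.


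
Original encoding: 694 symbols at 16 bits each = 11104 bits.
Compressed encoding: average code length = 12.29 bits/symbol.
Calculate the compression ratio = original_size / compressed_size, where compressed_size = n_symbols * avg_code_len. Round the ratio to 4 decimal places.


original_size = n_symbols * orig_bits = 694 * 16 = 11104 bits
compressed_size = n_symbols * avg_code_len = 694 * 12.29 = 8529.26 bits
ratio = original_size / compressed_size = 11104 / 8529.26 = 1.3019

Compression ratio = 1.3019


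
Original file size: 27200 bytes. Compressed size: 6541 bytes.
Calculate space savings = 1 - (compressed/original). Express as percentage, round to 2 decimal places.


ratio = compressed/original = 6541/27200 = 0.240478
savings = 1 - ratio = 1 - 0.240478 = 0.759522
as a percentage: 0.759522 * 100 = 75.95%

Space savings = 1 - 6541/27200 = 75.95%


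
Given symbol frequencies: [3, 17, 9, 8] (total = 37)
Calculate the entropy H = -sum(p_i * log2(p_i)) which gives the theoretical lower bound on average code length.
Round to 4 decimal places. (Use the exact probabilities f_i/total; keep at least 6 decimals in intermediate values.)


Per-symbol terms -p_i * log2(p_i) with p_i = f_i/37:
  p = 3/37 = 0.081081: log2(p) = -3.624491, -p*log2(p) = 0.293878
  p = 17/37 = 0.459459: log2(p) = -1.121991, -p*log2(p) = 0.515509
  p = 9/37 = 0.243243: log2(p) = -2.039528, -p*log2(p) = 0.496101
  p = 8/37 = 0.216216: log2(p) = -2.209453, -p*log2(p) = 0.477720
H = 0.293878 + 0.515509 + 0.496101 + 0.477720 = 1.783208

H = 1.7832 bits/symbol


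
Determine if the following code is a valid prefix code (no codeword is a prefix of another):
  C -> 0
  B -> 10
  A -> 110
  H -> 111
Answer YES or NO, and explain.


Checking each pair (does one codeword prefix another?):
  C='0' vs B='10': no prefix
  C='0' vs A='110': no prefix
  C='0' vs H='111': no prefix
  B='10' vs C='0': no prefix
  B='10' vs A='110': no prefix
  B='10' vs H='111': no prefix
  A='110' vs C='0': no prefix
  A='110' vs B='10': no prefix
  A='110' vs H='111': no prefix
  H='111' vs C='0': no prefix
  H='111' vs B='10': no prefix
  H='111' vs A='110': no prefix
No violation found over all pairs.

YES -- this is a valid prefix code. No codeword is a prefix of any other codeword.


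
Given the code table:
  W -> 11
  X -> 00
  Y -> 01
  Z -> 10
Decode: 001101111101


Decoding:
00 -> X
11 -> W
01 -> Y
11 -> W
11 -> W
01 -> Y


Result: XWYWWY


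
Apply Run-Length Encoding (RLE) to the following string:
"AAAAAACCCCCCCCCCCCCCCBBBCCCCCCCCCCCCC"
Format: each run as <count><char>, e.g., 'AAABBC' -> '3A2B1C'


Scanning runs left to right:
  i=0: run of 'A' x 6 -> '6A'
  i=6: run of 'C' x 15 -> '15C'
  i=21: run of 'B' x 3 -> '3B'
  i=24: run of 'C' x 13 -> '13C'

RLE = 6A15C3B13C


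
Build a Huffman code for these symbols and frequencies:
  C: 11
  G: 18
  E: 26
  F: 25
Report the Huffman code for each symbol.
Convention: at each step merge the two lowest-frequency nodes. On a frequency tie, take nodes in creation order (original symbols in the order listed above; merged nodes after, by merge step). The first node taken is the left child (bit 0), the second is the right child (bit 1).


Huffman tree construction:
Step 1: Merge C(11) + G(18) = 29
Step 2: Merge F(25) + E(26) = 51
Step 3: Merge (C+G)(29) + (F+E)(51) = 80
Read each symbol's code off the tree from the root (left child = 0, right child = 1).

Codes:
  C: 00 (length 2)
  G: 01 (length 2)
  E: 11 (length 2)
  F: 10 (length 2)
Average code length: 160/80 = 2.0000 bits/symbol


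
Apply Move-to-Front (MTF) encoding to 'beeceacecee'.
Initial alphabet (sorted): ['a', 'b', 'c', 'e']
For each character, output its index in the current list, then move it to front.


MTF encoding:
'b': index 1 in ['a', 'b', 'c', 'e'] -> ['b', 'a', 'c', 'e']
'e': index 3 in ['b', 'a', 'c', 'e'] -> ['e', 'b', 'a', 'c']
'e': index 0 in ['e', 'b', 'a', 'c'] -> ['e', 'b', 'a', 'c']
'c': index 3 in ['e', 'b', 'a', 'c'] -> ['c', 'e', 'b', 'a']
'e': index 1 in ['c', 'e', 'b', 'a'] -> ['e', 'c', 'b', 'a']
'a': index 3 in ['e', 'c', 'b', 'a'] -> ['a', 'e', 'c', 'b']
'c': index 2 in ['a', 'e', 'c', 'b'] -> ['c', 'a', 'e', 'b']
'e': index 2 in ['c', 'a', 'e', 'b'] -> ['e', 'c', 'a', 'b']
'c': index 1 in ['e', 'c', 'a', 'b'] -> ['c', 'e', 'a', 'b']
'e': index 1 in ['c', 'e', 'a', 'b'] -> ['e', 'c', 'a', 'b']
'e': index 0 in ['e', 'c', 'a', 'b'] -> ['e', 'c', 'a', 'b']


Output: [1, 3, 0, 3, 1, 3, 2, 2, 1, 1, 0]


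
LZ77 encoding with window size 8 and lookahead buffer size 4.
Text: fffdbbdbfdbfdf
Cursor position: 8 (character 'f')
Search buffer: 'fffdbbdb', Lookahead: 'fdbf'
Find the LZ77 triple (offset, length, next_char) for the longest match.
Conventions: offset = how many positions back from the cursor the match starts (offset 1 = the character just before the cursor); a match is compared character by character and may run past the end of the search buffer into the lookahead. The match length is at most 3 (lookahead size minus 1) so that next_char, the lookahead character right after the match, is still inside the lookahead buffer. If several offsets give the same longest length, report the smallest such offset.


Try each offset into the search buffer:
  offset=1 (pos 7, char 'b'): match length 0
  offset=2 (pos 6, char 'd'): match length 0
  offset=3 (pos 5, char 'b'): match length 0
  offset=4 (pos 4, char 'b'): match length 0
  offset=5 (pos 3, char 'd'): match length 0
  offset=6 (pos 2, char 'f'): match length 3
  offset=7 (pos 1, char 'f'): match length 1
  offset=8 (pos 0, char 'f'): match length 1
Longest match has length 3 at offset 6.
next_char = character at position 8 + 3 = 11 -> 'f'

Best match: offset=6, length=3 (matching 'fdb' starting at position 2)
LZ77 triple: (6, 3, 'f')


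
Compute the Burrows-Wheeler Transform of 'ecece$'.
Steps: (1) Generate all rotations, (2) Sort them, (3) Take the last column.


Rotations (sorted):
  0: $ecece -> last char: e
  1: ce$ece -> last char: e
  2: cece$e -> last char: e
  3: e$ecec -> last char: c
  4: ece$ec -> last char: c
  5: ecece$ -> last char: $


BWT = eeecc$


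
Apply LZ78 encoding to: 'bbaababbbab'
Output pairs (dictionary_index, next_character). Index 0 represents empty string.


LZ78 encoding steps:
Dictionary: {0: ''}
Step 1: w='' (idx 0), next='b' -> output (0, 'b'), add 'b' as idx 1
Step 2: w='b' (idx 1), next='a' -> output (1, 'a'), add 'ba' as idx 2
Step 3: w='' (idx 0), next='a' -> output (0, 'a'), add 'a' as idx 3
Step 4: w='ba' (idx 2), next='b' -> output (2, 'b'), add 'bab' as idx 4
Step 5: w='b' (idx 1), next='b' -> output (1, 'b'), add 'bb' as idx 5
Step 6: w='a' (idx 3), next='b' -> output (3, 'b'), add 'ab' as idx 6


Encoded: [(0, 'b'), (1, 'a'), (0, 'a'), (2, 'b'), (1, 'b'), (3, 'b')]


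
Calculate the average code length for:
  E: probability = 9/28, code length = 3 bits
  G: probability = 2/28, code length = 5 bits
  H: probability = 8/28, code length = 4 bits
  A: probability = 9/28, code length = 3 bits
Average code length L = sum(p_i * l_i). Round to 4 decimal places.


Weighted contributions p_i * l_i:
  E: (9/28) * 3 = 27/28
  G: (2/28) * 5 = 10/28
  H: (8/28) * 4 = 32/28
  A: (9/28) * 3 = 27/28
Sum = (27 + 10 + 32 + 27)/28 = 96/28

L = 96/28 = 3.4286 bits/symbol


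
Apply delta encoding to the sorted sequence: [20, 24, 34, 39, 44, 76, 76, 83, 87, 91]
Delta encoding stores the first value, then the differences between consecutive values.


First value: 20
Deltas:
  24 - 20 = 4
  34 - 24 = 10
  39 - 34 = 5
  44 - 39 = 5
  76 - 44 = 32
  76 - 76 = 0
  83 - 76 = 7
  87 - 83 = 4
  91 - 87 = 4


Delta encoded: [20, 4, 10, 5, 5, 32, 0, 7, 4, 4]


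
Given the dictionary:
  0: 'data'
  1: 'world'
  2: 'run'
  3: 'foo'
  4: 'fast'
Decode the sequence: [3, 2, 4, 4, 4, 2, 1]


Look up each index in the dictionary:
  3 -> 'foo'
  2 -> 'run'
  4 -> 'fast'
  4 -> 'fast'
  4 -> 'fast'
  2 -> 'run'
  1 -> 'world'

Decoded: "foo run fast fast fast run world"


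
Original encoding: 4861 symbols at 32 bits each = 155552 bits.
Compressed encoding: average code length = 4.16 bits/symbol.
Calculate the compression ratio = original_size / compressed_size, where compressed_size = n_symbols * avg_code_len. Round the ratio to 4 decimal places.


original_size = n_symbols * orig_bits = 4861 * 32 = 155552 bits
compressed_size = n_symbols * avg_code_len = 4861 * 4.16 = 20221.76 bits
ratio = original_size / compressed_size = 155552 / 20221.76 = 7.6923

Compression ratio = 7.6923


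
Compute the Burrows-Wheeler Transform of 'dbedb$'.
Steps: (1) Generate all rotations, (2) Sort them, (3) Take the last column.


Rotations (sorted):
  0: $dbedb -> last char: b
  1: b$dbed -> last char: d
  2: bedb$d -> last char: d
  3: db$dbe -> last char: e
  4: dbedb$ -> last char: $
  5: edb$db -> last char: b


BWT = bdde$b


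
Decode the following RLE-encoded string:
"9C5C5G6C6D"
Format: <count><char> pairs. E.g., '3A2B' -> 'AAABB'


Expanding each <count><char> pair:
  9C -> 'CCCCCCCCC'
  5C -> 'CCCCC'
  5G -> 'GGGGG'
  6C -> 'CCCCCC'
  6D -> 'DDDDDD'

Decoded = CCCCCCCCCCCCCCGGGGGCCCCCCDDDDDD


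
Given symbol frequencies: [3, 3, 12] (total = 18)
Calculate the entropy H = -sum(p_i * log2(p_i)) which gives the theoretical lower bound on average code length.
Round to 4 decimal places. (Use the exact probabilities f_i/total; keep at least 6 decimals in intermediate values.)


Per-symbol terms -p_i * log2(p_i) with p_i = f_i/18:
  p = 3/18 = 0.166667: log2(p) = -2.584963, -p*log2(p) = 0.430827
  p = 3/18 = 0.166667: log2(p) = -2.584963, -p*log2(p) = 0.430827
  p = 12/18 = 0.666667: log2(p) = -0.584963, -p*log2(p) = 0.389975
H = 0.430827 + 0.430827 + 0.389975 = 1.251629

H = 1.2516 bits/symbol


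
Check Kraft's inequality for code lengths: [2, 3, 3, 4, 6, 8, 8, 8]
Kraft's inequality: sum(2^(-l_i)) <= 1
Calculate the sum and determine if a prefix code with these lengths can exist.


Sum = 2^(-2) + 2^(-3) + 2^(-3) + 2^(-4) + 2^(-6) + 2^(-8) + 2^(-8) + 2^(-8)
    = 0.25 + 0.125 + 0.125 + 0.0625 + 0.015625 + 0.00390625 + 0.00390625 + 0.00390625
    = 151/256 = 0.58984375
Since 0.58984375 <= 1, Kraft's inequality IS satisfied.
A prefix code with these lengths CAN exist.

Kraft sum = 0.58984375. Satisfied.


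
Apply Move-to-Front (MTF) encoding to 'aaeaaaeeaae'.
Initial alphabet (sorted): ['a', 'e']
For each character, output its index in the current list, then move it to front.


MTF encoding:
'a': index 0 in ['a', 'e'] -> ['a', 'e']
'a': index 0 in ['a', 'e'] -> ['a', 'e']
'e': index 1 in ['a', 'e'] -> ['e', 'a']
'a': index 1 in ['e', 'a'] -> ['a', 'e']
'a': index 0 in ['a', 'e'] -> ['a', 'e']
'a': index 0 in ['a', 'e'] -> ['a', 'e']
'e': index 1 in ['a', 'e'] -> ['e', 'a']
'e': index 0 in ['e', 'a'] -> ['e', 'a']
'a': index 1 in ['e', 'a'] -> ['a', 'e']
'a': index 0 in ['a', 'e'] -> ['a', 'e']
'e': index 1 in ['a', 'e'] -> ['e', 'a']


Output: [0, 0, 1, 1, 0, 0, 1, 0, 1, 0, 1]


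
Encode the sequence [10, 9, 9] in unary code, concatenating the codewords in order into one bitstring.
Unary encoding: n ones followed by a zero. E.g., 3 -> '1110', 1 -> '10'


Encode each number as n ones followed by a terminating 0:
  10 -> 11111111110 (11 bits)
  9 -> 1111111110 (10 bits)
  9 -> 1111111110 (10 bits)
Total length = 11 + 10 + 10 = 31 bits.

Unary([10, 9, 9]) = 1111111111011111111101111111110 (31 bits)


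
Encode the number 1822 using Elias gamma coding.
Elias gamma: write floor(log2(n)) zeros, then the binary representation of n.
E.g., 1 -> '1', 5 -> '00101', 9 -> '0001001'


num_bits = floor(log2(1822)) + 1 = 11
leading_zeros = num_bits - 1 = 10
binary(1822) = 11100011110

Elias gamma(1822) = '0000000000' + '11100011110' = 000000000011100011110 (21 bits)


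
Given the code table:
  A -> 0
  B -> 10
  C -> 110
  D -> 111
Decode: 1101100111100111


Decoding:
110 -> C
110 -> C
0 -> A
111 -> D
10 -> B
0 -> A
111 -> D


Result: CCADBAD


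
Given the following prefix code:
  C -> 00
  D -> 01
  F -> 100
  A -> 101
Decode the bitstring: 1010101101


Decoding step by step:
Bits 101 -> A
Bits 01 -> D
Bits 01 -> D
Bits 101 -> A


Decoded message: ADDA


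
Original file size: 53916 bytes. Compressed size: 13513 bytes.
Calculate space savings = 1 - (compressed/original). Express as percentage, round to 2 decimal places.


ratio = compressed/original = 13513/53916 = 0.250631
savings = 1 - ratio = 1 - 0.250631 = 0.749369
as a percentage: 0.749369 * 100 = 74.94%

Space savings = 1 - 13513/53916 = 74.94%


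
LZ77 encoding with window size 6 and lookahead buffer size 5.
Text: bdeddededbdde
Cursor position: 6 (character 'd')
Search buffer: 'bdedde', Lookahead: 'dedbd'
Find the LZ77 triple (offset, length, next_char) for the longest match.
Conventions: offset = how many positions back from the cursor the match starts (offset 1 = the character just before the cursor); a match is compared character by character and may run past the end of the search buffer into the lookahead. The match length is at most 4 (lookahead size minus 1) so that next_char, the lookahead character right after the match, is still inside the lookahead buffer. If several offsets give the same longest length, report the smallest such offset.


Try each offset into the search buffer:
  offset=1 (pos 5, char 'e'): match length 0
  offset=2 (pos 4, char 'd'): match length 3
  offset=3 (pos 3, char 'd'): match length 1
  offset=4 (pos 2, char 'e'): match length 0
  offset=5 (pos 1, char 'd'): match length 3
  offset=6 (pos 0, char 'b'): match length 0
Longest match has length 3, found at offsets 2, 5; take the smallest, offset 2.
next_char = character at position 6 + 3 = 9 -> 'b'

Best match: offset=2, length=3 (matching 'ded' starting at position 4)
LZ77 triple: (2, 3, 'b')


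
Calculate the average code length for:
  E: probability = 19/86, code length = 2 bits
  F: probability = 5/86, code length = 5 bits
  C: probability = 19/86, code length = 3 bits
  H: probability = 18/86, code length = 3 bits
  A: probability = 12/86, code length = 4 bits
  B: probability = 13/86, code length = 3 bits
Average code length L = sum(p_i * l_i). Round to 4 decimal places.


Weighted contributions p_i * l_i:
  E: (19/86) * 2 = 38/86
  F: (5/86) * 5 = 25/86
  C: (19/86) * 3 = 57/86
  H: (18/86) * 3 = 54/86
  A: (12/86) * 4 = 48/86
  B: (13/86) * 3 = 39/86
Sum = (38 + 25 + 57 + 54 + 48 + 39)/86 = 261/86

L = 261/86 = 3.0349 bits/symbol


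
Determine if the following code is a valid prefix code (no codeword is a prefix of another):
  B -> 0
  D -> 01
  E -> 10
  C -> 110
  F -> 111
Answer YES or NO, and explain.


Checking each pair (does one codeword prefix another?):
  B='0' vs D='01': prefix -- VIOLATION

NO -- this is NOT a valid prefix code. B (0) is a prefix of D (01).


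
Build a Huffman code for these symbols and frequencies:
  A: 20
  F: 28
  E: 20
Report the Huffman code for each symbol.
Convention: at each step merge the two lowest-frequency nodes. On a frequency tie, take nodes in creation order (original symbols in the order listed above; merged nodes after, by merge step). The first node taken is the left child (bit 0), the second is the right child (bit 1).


Huffman tree construction:
Step 1: Merge A(20) + E(20) = 40
Step 2: Merge F(28) + (A+E)(40) = 68
Read each symbol's code off the tree from the root (left child = 0, right child = 1).

Codes:
  A: 10 (length 2)
  F: 0 (length 1)
  E: 11 (length 2)
Average code length: 108/68 = 1.5882 bits/symbol


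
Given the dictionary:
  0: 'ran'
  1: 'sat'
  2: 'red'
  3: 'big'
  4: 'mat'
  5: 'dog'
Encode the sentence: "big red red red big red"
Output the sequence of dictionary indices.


Look up each word in the dictionary:
  'big' -> 3
  'red' -> 2
  'red' -> 2
  'red' -> 2
  'big' -> 3
  'red' -> 2

Encoded: [3, 2, 2, 2, 3, 2]


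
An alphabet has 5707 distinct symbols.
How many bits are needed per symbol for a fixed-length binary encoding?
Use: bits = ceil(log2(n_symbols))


log2(5707) = 12.4785
Bracket: 2^12 = 4096 < 5707 <= 2^13 = 8192
So ceil(log2(5707)) = 13

bits = ceil(log2(5707)) = ceil(12.4785) = 13 bits


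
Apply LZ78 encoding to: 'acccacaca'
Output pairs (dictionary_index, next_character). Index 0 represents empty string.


LZ78 encoding steps:
Dictionary: {0: ''}
Step 1: w='' (idx 0), next='a' -> output (0, 'a'), add 'a' as idx 1
Step 2: w='' (idx 0), next='c' -> output (0, 'c'), add 'c' as idx 2
Step 3: w='c' (idx 2), next='c' -> output (2, 'c'), add 'cc' as idx 3
Step 4: w='a' (idx 1), next='c' -> output (1, 'c'), add 'ac' as idx 4
Step 5: w='ac' (idx 4), next='a' -> output (4, 'a'), add 'aca' as idx 5


Encoded: [(0, 'a'), (0, 'c'), (2, 'c'), (1, 'c'), (4, 'a')]


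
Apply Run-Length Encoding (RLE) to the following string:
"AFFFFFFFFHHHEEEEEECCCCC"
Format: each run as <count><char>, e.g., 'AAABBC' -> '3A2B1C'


Scanning runs left to right:
  i=0: run of 'A' x 1 -> '1A'
  i=1: run of 'F' x 8 -> '8F'
  i=9: run of 'H' x 3 -> '3H'
  i=12: run of 'E' x 6 -> '6E'
  i=18: run of 'C' x 5 -> '5C'

RLE = 1A8F3H6E5C
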